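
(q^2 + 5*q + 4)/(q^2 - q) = (q^2 + 5*q + 4)/(q*(q - 1))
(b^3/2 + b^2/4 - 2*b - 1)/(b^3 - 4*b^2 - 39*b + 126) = (2*b^3 + b^2 - 8*b - 4)/(4*(b^3 - 4*b^2 - 39*b + 126))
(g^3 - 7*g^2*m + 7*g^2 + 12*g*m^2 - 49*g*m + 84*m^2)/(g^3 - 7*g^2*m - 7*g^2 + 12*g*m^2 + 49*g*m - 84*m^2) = (g + 7)/(g - 7)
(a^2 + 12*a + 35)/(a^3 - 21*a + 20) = (a + 7)/(a^2 - 5*a + 4)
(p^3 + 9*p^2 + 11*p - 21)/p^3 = 1 + 9/p + 11/p^2 - 21/p^3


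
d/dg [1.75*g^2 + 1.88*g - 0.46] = 3.5*g + 1.88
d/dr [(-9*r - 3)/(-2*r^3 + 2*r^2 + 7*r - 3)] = 12*(-3*r^3 + r + 4)/(4*r^6 - 8*r^5 - 24*r^4 + 40*r^3 + 37*r^2 - 42*r + 9)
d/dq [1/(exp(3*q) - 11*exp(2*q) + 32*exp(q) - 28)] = (-3*exp(2*q) + 22*exp(q) - 32)*exp(q)/(exp(3*q) - 11*exp(2*q) + 32*exp(q) - 28)^2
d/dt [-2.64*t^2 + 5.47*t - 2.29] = 5.47 - 5.28*t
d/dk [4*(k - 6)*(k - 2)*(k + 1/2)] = 12*k^2 - 60*k + 32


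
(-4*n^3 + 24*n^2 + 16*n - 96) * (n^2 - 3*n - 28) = -4*n^5 + 36*n^4 + 56*n^3 - 816*n^2 - 160*n + 2688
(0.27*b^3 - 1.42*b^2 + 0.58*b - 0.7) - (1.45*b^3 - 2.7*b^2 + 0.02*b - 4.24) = -1.18*b^3 + 1.28*b^2 + 0.56*b + 3.54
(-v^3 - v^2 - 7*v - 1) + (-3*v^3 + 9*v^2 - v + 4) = -4*v^3 + 8*v^2 - 8*v + 3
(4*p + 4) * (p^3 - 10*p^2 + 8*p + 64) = 4*p^4 - 36*p^3 - 8*p^2 + 288*p + 256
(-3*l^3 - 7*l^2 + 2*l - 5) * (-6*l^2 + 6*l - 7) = 18*l^5 + 24*l^4 - 33*l^3 + 91*l^2 - 44*l + 35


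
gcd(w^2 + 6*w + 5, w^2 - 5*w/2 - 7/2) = w + 1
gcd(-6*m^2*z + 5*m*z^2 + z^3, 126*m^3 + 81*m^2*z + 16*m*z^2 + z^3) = 6*m + z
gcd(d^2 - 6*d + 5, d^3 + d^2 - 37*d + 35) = d^2 - 6*d + 5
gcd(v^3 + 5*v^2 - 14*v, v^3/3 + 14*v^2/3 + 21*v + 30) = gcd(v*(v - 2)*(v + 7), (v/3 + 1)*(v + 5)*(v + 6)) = 1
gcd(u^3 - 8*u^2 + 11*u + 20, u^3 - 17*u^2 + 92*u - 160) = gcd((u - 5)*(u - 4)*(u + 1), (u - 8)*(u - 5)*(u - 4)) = u^2 - 9*u + 20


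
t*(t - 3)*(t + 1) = t^3 - 2*t^2 - 3*t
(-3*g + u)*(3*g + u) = -9*g^2 + u^2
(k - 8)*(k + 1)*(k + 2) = k^3 - 5*k^2 - 22*k - 16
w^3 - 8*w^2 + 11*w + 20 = (w - 5)*(w - 4)*(w + 1)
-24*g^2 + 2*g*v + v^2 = (-4*g + v)*(6*g + v)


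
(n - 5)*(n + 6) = n^2 + n - 30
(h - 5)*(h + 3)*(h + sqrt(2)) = h^3 - 2*h^2 + sqrt(2)*h^2 - 15*h - 2*sqrt(2)*h - 15*sqrt(2)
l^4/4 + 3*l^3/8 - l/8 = l*(l/4 + 1/4)*(l - 1/2)*(l + 1)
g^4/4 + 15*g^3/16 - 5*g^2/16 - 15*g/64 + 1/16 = (g/4 + 1)*(g - 1/2)*(g - 1/4)*(g + 1/2)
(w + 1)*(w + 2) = w^2 + 3*w + 2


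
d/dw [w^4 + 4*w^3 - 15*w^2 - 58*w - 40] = 4*w^3 + 12*w^2 - 30*w - 58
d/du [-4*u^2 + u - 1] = 1 - 8*u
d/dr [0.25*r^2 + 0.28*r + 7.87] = 0.5*r + 0.28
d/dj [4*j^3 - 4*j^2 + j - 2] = 12*j^2 - 8*j + 1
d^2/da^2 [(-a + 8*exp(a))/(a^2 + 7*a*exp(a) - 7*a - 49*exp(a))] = (-2*(a - 8*exp(a))*(7*a*exp(a) + 2*a - 42*exp(a) - 7)^2 + ((a - 8*exp(a))*(7*a*exp(a) - 35*exp(a) + 2) - 2*(8*exp(a) - 1)*(7*a*exp(a) + 2*a - 42*exp(a) - 7))*(a^2 + 7*a*exp(a) - 7*a - 49*exp(a)) + 8*(a^2 + 7*a*exp(a) - 7*a - 49*exp(a))^2*exp(a))/(a^2 + 7*a*exp(a) - 7*a - 49*exp(a))^3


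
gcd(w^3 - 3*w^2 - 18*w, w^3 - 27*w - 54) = w^2 - 3*w - 18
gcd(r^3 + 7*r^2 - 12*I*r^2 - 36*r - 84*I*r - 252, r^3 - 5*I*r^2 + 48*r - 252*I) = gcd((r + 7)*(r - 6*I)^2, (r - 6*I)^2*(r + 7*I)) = r^2 - 12*I*r - 36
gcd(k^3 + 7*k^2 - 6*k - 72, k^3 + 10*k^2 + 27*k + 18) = k + 6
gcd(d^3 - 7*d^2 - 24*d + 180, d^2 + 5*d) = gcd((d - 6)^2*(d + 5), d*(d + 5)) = d + 5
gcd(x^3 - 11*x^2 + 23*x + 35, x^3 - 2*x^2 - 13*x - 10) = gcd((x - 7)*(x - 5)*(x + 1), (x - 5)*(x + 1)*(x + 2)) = x^2 - 4*x - 5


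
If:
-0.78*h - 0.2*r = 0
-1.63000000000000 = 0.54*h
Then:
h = -3.02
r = 11.77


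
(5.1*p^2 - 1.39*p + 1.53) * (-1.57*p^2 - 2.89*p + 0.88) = -8.007*p^4 - 12.5567*p^3 + 6.103*p^2 - 5.6449*p + 1.3464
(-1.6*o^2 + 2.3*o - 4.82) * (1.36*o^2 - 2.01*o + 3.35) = -2.176*o^4 + 6.344*o^3 - 16.5382*o^2 + 17.3932*o - 16.147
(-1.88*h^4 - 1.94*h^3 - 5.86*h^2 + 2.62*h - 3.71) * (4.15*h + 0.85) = -7.802*h^5 - 9.649*h^4 - 25.968*h^3 + 5.892*h^2 - 13.1695*h - 3.1535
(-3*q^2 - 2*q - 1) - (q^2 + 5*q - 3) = -4*q^2 - 7*q + 2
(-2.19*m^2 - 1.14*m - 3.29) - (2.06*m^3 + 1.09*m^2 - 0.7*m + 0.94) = -2.06*m^3 - 3.28*m^2 - 0.44*m - 4.23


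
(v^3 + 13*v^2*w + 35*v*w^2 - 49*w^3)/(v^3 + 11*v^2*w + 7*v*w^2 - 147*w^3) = (v - w)/(v - 3*w)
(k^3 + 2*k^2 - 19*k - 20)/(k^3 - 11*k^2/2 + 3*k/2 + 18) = 2*(k^2 + 6*k + 5)/(2*k^2 - 3*k - 9)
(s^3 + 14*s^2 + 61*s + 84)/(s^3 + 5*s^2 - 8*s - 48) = (s^2 + 10*s + 21)/(s^2 + s - 12)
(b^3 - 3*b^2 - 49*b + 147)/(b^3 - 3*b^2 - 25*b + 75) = (b^2 - 49)/(b^2 - 25)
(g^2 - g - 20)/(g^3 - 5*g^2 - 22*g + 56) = (g - 5)/(g^2 - 9*g + 14)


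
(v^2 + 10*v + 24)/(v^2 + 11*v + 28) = (v + 6)/(v + 7)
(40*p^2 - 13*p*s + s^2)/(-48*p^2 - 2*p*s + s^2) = (-5*p + s)/(6*p + s)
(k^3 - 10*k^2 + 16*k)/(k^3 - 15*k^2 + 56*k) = (k - 2)/(k - 7)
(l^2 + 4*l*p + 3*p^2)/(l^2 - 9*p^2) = (-l - p)/(-l + 3*p)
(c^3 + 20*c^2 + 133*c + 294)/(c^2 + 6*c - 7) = (c^2 + 13*c + 42)/(c - 1)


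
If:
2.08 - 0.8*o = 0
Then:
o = 2.60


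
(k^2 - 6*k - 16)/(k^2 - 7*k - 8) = (k + 2)/(k + 1)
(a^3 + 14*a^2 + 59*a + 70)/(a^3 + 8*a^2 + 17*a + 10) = (a + 7)/(a + 1)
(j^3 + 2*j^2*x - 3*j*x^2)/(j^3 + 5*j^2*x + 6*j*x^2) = (j - x)/(j + 2*x)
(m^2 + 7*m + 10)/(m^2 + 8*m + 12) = (m + 5)/(m + 6)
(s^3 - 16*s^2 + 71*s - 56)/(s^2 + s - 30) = (s^3 - 16*s^2 + 71*s - 56)/(s^2 + s - 30)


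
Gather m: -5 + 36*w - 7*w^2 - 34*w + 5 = -7*w^2 + 2*w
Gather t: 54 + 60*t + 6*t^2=6*t^2 + 60*t + 54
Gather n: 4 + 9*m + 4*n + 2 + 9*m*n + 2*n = 9*m + n*(9*m + 6) + 6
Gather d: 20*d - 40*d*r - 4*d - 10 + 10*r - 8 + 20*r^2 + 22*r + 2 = d*(16 - 40*r) + 20*r^2 + 32*r - 16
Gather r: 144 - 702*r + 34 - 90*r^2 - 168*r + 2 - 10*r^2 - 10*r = -100*r^2 - 880*r + 180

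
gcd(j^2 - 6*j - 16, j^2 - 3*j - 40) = j - 8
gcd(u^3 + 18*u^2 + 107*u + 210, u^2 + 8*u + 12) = u + 6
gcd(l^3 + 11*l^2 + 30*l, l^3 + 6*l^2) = l^2 + 6*l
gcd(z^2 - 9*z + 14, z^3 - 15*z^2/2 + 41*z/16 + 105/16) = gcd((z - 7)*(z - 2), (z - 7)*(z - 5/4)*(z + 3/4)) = z - 7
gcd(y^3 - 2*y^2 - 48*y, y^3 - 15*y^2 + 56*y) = y^2 - 8*y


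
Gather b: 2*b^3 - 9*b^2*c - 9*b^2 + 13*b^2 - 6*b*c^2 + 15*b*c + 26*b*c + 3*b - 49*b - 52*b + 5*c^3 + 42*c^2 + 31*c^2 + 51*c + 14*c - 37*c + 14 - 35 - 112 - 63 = 2*b^3 + b^2*(4 - 9*c) + b*(-6*c^2 + 41*c - 98) + 5*c^3 + 73*c^2 + 28*c - 196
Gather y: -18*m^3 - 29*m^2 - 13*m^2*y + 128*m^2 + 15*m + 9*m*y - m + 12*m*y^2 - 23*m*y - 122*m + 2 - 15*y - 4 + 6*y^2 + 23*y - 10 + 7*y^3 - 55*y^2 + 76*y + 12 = -18*m^3 + 99*m^2 - 108*m + 7*y^3 + y^2*(12*m - 49) + y*(-13*m^2 - 14*m + 84)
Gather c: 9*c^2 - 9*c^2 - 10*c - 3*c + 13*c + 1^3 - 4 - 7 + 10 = 0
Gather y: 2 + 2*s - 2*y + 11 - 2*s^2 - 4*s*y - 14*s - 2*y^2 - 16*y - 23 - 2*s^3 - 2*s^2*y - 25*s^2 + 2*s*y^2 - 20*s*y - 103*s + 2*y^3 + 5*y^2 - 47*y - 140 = -2*s^3 - 27*s^2 - 115*s + 2*y^3 + y^2*(2*s + 3) + y*(-2*s^2 - 24*s - 65) - 150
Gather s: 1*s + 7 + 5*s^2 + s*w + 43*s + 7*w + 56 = 5*s^2 + s*(w + 44) + 7*w + 63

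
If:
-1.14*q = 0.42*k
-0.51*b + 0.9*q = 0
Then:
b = 1.76470588235294*q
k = -2.71428571428571*q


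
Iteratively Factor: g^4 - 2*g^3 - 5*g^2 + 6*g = (g + 2)*(g^3 - 4*g^2 + 3*g) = (g - 1)*(g + 2)*(g^2 - 3*g) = (g - 3)*(g - 1)*(g + 2)*(g)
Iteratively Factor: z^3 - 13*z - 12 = (z + 1)*(z^2 - z - 12) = (z + 1)*(z + 3)*(z - 4)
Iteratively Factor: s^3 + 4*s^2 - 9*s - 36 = (s - 3)*(s^2 + 7*s + 12) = (s - 3)*(s + 4)*(s + 3)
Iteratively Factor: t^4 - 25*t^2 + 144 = (t + 4)*(t^3 - 4*t^2 - 9*t + 36) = (t - 4)*(t + 4)*(t^2 - 9) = (t - 4)*(t + 3)*(t + 4)*(t - 3)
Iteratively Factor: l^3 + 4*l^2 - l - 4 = (l + 1)*(l^2 + 3*l - 4) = (l - 1)*(l + 1)*(l + 4)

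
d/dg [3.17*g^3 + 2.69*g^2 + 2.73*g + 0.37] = 9.51*g^2 + 5.38*g + 2.73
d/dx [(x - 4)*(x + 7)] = 2*x + 3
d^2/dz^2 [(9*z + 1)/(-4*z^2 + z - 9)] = 2*(-(8*z - 1)^2*(9*z + 1) + (108*z - 5)*(4*z^2 - z + 9))/(4*z^2 - z + 9)^3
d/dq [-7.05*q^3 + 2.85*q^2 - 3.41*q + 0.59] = -21.15*q^2 + 5.7*q - 3.41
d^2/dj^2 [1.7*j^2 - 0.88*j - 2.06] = 3.40000000000000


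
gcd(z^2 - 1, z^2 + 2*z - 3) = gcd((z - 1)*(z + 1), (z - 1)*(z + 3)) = z - 1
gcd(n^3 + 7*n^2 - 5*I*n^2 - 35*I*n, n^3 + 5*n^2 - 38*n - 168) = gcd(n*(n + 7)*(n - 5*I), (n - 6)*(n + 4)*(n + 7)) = n + 7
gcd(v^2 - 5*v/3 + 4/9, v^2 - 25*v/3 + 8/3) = v - 1/3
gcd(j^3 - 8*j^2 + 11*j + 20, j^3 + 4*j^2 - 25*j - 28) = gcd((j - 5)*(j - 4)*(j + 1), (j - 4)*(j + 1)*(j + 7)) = j^2 - 3*j - 4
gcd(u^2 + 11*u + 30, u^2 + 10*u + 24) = u + 6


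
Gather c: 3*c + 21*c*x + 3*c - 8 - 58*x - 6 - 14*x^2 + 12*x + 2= c*(21*x + 6) - 14*x^2 - 46*x - 12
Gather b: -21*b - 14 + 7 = -21*b - 7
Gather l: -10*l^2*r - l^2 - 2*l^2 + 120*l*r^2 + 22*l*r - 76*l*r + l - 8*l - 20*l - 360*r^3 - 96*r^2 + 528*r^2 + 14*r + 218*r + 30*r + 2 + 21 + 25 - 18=l^2*(-10*r - 3) + l*(120*r^2 - 54*r - 27) - 360*r^3 + 432*r^2 + 262*r + 30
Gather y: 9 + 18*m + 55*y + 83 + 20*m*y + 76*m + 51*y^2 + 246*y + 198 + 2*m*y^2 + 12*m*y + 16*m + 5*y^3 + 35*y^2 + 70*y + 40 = 110*m + 5*y^3 + y^2*(2*m + 86) + y*(32*m + 371) + 330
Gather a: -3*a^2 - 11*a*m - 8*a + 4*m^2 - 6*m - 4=-3*a^2 + a*(-11*m - 8) + 4*m^2 - 6*m - 4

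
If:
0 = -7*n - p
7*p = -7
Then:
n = 1/7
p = -1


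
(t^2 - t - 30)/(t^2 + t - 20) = (t - 6)/(t - 4)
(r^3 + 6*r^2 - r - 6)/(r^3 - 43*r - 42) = (r - 1)/(r - 7)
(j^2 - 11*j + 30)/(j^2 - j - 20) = (j - 6)/(j + 4)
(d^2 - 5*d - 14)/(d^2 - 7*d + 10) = (d^2 - 5*d - 14)/(d^2 - 7*d + 10)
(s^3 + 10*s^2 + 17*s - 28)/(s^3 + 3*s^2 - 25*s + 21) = (s + 4)/(s - 3)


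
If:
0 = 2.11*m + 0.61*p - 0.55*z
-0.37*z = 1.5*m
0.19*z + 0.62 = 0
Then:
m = 0.80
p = -5.73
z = -3.26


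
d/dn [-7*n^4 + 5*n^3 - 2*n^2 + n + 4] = -28*n^3 + 15*n^2 - 4*n + 1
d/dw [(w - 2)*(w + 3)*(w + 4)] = 3*w^2 + 10*w - 2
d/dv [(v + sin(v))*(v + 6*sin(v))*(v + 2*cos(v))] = -(v + sin(v))*(v + 6*sin(v))*(2*sin(v) - 1) + (v + sin(v))*(v + 2*cos(v))*(6*cos(v) + 1) + (v + 6*sin(v))*(v + 2*cos(v))*(cos(v) + 1)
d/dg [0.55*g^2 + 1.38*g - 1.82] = 1.1*g + 1.38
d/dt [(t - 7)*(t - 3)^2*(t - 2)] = 4*t^3 - 45*t^2 + 154*t - 165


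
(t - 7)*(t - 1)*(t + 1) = t^3 - 7*t^2 - t + 7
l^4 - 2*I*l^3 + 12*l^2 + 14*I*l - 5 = (l - 5*I)*(l + I)^3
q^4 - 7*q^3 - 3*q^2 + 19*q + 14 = (q - 7)*(q - 2)*(q + 1)^2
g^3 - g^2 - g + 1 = (g - 1)^2*(g + 1)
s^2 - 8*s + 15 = (s - 5)*(s - 3)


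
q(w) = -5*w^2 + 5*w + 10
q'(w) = 5 - 10*w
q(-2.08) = -22.03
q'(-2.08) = 25.80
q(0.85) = 10.64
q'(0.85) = -3.50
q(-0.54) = 5.84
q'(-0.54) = 10.40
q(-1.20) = -3.20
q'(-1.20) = 17.00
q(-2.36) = -29.65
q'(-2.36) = 28.60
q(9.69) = -411.03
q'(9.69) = -91.90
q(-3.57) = -71.57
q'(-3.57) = 40.70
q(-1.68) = -12.51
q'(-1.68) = 21.80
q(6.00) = -140.00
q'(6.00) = -55.00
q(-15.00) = -1190.00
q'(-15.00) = 155.00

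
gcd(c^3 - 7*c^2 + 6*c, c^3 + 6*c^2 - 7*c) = c^2 - c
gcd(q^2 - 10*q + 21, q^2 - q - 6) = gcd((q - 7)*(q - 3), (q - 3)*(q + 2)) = q - 3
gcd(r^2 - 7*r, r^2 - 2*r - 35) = r - 7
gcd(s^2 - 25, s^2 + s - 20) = s + 5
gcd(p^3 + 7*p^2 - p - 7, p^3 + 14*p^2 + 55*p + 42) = p^2 + 8*p + 7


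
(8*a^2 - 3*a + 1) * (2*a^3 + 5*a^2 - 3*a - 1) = 16*a^5 + 34*a^4 - 37*a^3 + 6*a^2 - 1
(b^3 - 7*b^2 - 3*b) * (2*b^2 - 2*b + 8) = 2*b^5 - 16*b^4 + 16*b^3 - 50*b^2 - 24*b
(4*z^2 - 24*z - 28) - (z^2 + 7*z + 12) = 3*z^2 - 31*z - 40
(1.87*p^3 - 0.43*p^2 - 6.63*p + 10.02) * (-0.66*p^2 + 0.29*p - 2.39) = -1.2342*p^5 + 0.8261*p^4 - 0.2182*p^3 - 7.5082*p^2 + 18.7515*p - 23.9478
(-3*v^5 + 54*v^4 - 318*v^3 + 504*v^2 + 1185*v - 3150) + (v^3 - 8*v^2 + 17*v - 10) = -3*v^5 + 54*v^4 - 317*v^3 + 496*v^2 + 1202*v - 3160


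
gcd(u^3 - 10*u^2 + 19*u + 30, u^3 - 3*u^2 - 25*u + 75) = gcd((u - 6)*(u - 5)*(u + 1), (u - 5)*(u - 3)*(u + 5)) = u - 5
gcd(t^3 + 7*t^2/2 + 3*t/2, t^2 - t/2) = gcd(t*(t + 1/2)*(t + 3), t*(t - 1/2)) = t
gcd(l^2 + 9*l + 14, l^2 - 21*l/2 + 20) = 1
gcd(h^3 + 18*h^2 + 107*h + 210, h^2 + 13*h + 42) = h^2 + 13*h + 42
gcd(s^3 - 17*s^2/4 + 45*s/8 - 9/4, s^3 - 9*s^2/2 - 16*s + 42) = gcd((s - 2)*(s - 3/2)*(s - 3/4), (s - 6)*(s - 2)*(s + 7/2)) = s - 2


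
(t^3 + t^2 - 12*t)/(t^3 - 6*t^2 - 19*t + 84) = t/(t - 7)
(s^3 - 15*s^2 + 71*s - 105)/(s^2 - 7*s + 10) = (s^2 - 10*s + 21)/(s - 2)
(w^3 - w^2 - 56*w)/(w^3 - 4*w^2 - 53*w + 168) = w/(w - 3)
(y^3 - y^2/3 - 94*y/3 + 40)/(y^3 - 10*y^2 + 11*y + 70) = (y^2 + 14*y/3 - 8)/(y^2 - 5*y - 14)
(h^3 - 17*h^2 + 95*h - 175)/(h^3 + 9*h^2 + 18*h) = (h^3 - 17*h^2 + 95*h - 175)/(h*(h^2 + 9*h + 18))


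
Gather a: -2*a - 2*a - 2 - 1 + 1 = -4*a - 2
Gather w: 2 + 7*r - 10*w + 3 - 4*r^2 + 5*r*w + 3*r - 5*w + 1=-4*r^2 + 10*r + w*(5*r - 15) + 6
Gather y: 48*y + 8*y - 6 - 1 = 56*y - 7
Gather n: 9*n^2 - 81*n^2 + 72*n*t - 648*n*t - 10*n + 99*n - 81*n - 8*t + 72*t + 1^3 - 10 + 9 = -72*n^2 + n*(8 - 576*t) + 64*t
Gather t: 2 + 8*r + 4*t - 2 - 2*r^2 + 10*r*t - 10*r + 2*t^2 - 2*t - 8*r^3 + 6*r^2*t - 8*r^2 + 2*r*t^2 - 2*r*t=-8*r^3 - 10*r^2 - 2*r + t^2*(2*r + 2) + t*(6*r^2 + 8*r + 2)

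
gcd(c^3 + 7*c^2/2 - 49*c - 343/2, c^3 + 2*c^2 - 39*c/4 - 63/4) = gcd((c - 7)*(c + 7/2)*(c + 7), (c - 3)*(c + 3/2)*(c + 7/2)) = c + 7/2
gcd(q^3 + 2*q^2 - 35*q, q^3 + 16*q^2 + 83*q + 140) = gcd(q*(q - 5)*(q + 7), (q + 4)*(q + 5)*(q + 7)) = q + 7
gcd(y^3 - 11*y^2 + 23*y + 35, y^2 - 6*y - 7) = y^2 - 6*y - 7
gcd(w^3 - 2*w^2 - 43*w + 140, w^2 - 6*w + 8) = w - 4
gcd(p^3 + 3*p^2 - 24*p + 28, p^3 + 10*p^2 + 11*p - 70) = p^2 + 5*p - 14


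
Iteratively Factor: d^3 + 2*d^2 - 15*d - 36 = (d + 3)*(d^2 - d - 12) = (d + 3)^2*(d - 4)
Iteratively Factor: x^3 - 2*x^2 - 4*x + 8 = (x - 2)*(x^2 - 4) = (x - 2)*(x + 2)*(x - 2)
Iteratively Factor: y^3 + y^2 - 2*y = (y + 2)*(y^2 - y) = (y - 1)*(y + 2)*(y)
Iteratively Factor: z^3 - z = (z)*(z^2 - 1) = z*(z - 1)*(z + 1)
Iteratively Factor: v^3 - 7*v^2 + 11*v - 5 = (v - 1)*(v^2 - 6*v + 5) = (v - 1)^2*(v - 5)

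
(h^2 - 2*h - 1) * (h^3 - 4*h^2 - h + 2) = h^5 - 6*h^4 + 6*h^3 + 8*h^2 - 3*h - 2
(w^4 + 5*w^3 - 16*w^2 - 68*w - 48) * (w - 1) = w^5 + 4*w^4 - 21*w^3 - 52*w^2 + 20*w + 48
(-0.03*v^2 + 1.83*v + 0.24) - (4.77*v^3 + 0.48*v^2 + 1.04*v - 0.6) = -4.77*v^3 - 0.51*v^2 + 0.79*v + 0.84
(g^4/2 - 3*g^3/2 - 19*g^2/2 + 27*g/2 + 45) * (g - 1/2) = g^5/2 - 7*g^4/4 - 35*g^3/4 + 73*g^2/4 + 153*g/4 - 45/2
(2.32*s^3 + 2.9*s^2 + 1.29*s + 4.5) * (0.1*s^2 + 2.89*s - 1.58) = 0.232*s^5 + 6.9948*s^4 + 4.8444*s^3 - 0.403899999999999*s^2 + 10.9668*s - 7.11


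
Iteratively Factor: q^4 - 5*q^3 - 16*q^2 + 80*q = (q - 5)*(q^3 - 16*q) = q*(q - 5)*(q^2 - 16) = q*(q - 5)*(q + 4)*(q - 4)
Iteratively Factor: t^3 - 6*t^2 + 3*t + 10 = (t + 1)*(t^2 - 7*t + 10) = (t - 2)*(t + 1)*(t - 5)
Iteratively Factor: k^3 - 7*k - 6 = (k - 3)*(k^2 + 3*k + 2) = (k - 3)*(k + 1)*(k + 2)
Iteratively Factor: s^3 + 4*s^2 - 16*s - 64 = (s + 4)*(s^2 - 16) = (s - 4)*(s + 4)*(s + 4)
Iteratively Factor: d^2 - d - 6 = (d + 2)*(d - 3)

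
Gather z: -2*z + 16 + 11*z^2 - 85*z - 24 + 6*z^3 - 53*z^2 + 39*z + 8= 6*z^3 - 42*z^2 - 48*z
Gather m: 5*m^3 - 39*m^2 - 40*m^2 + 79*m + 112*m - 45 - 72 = 5*m^3 - 79*m^2 + 191*m - 117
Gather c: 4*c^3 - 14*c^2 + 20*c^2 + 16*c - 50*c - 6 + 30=4*c^3 + 6*c^2 - 34*c + 24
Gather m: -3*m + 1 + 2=3 - 3*m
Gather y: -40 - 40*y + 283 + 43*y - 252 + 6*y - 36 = 9*y - 45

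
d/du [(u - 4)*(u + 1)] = 2*u - 3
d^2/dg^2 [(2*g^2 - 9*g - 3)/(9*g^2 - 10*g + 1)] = 2*(-549*g^3 - 783*g^2 + 1053*g - 361)/(729*g^6 - 2430*g^5 + 2943*g^4 - 1540*g^3 + 327*g^2 - 30*g + 1)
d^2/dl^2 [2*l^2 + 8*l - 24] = 4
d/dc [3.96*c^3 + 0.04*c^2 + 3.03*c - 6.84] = 11.88*c^2 + 0.08*c + 3.03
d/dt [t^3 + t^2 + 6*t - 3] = 3*t^2 + 2*t + 6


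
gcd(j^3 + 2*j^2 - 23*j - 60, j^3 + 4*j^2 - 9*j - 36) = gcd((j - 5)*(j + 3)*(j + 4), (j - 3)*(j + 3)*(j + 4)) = j^2 + 7*j + 12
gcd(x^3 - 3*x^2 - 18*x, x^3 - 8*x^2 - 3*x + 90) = x^2 - 3*x - 18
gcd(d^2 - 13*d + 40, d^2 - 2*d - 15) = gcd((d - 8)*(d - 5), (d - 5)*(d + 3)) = d - 5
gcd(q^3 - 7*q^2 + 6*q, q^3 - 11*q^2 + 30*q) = q^2 - 6*q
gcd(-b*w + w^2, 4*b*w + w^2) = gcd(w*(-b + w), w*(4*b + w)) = w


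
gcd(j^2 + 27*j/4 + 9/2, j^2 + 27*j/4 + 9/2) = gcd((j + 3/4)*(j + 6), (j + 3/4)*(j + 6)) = j^2 + 27*j/4 + 9/2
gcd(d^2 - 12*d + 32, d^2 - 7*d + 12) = d - 4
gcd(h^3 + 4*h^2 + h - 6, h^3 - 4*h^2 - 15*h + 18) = h^2 + 2*h - 3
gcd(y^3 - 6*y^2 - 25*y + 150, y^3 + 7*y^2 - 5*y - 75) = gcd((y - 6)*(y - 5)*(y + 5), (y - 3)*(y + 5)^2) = y + 5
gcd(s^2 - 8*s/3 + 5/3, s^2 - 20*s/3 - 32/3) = 1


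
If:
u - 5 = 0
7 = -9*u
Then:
No Solution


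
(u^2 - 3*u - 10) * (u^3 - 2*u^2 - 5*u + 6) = u^5 - 5*u^4 - 9*u^3 + 41*u^2 + 32*u - 60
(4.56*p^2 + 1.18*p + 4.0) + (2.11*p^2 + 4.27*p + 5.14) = 6.67*p^2 + 5.45*p + 9.14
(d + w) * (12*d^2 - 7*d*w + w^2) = 12*d^3 + 5*d^2*w - 6*d*w^2 + w^3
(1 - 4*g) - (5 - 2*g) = -2*g - 4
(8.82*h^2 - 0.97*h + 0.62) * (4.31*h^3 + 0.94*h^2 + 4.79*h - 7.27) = 38.0142*h^5 + 4.1101*h^4 + 44.0082*h^3 - 68.1849*h^2 + 10.0217*h - 4.5074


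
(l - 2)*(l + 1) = l^2 - l - 2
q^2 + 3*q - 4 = (q - 1)*(q + 4)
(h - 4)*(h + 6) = h^2 + 2*h - 24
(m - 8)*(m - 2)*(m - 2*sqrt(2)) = m^3 - 10*m^2 - 2*sqrt(2)*m^2 + 16*m + 20*sqrt(2)*m - 32*sqrt(2)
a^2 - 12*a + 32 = (a - 8)*(a - 4)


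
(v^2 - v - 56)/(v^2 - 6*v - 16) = (v + 7)/(v + 2)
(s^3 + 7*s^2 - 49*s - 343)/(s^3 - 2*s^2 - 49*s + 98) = (s + 7)/(s - 2)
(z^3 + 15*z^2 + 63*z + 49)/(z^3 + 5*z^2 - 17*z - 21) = (z + 7)/(z - 3)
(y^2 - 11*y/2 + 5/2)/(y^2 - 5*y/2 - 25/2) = (2*y - 1)/(2*y + 5)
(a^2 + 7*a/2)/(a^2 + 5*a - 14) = a*(2*a + 7)/(2*(a^2 + 5*a - 14))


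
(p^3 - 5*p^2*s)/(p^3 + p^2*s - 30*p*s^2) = p/(p + 6*s)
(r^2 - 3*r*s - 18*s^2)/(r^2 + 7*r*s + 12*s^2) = (r - 6*s)/(r + 4*s)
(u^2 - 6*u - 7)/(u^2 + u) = (u - 7)/u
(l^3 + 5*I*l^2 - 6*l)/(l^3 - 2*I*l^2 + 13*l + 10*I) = l*(l + 3*I)/(l^2 - 4*I*l + 5)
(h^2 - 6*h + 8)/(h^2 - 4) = (h - 4)/(h + 2)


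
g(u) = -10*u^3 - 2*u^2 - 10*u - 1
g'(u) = -30*u^2 - 4*u - 10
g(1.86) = -90.87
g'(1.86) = -121.23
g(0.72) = -12.97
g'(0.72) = -28.43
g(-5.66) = 1804.74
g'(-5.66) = -948.43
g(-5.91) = 2052.49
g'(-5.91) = -1034.20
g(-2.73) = 214.86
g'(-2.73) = -222.67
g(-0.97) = 15.94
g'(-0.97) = -34.35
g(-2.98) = 275.68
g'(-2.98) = -264.49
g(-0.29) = 1.98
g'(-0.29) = -11.36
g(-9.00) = 7217.00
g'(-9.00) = -2404.00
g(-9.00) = 7217.00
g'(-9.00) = -2404.00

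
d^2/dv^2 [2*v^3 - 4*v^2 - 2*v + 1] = 12*v - 8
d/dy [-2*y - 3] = -2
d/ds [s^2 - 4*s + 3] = 2*s - 4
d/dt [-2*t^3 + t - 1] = 1 - 6*t^2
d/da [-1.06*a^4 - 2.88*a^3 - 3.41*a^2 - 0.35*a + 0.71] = -4.24*a^3 - 8.64*a^2 - 6.82*a - 0.35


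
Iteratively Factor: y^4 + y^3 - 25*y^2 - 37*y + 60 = (y + 4)*(y^3 - 3*y^2 - 13*y + 15) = (y - 5)*(y + 4)*(y^2 + 2*y - 3) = (y - 5)*(y + 3)*(y + 4)*(y - 1)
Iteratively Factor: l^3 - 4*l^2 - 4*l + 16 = (l + 2)*(l^2 - 6*l + 8) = (l - 4)*(l + 2)*(l - 2)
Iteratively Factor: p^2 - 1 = (p - 1)*(p + 1)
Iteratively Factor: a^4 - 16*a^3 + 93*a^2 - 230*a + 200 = (a - 4)*(a^3 - 12*a^2 + 45*a - 50) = (a - 5)*(a - 4)*(a^2 - 7*a + 10) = (a - 5)^2*(a - 4)*(a - 2)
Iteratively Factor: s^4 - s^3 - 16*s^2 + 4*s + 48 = (s + 3)*(s^3 - 4*s^2 - 4*s + 16) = (s - 2)*(s + 3)*(s^2 - 2*s - 8) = (s - 4)*(s - 2)*(s + 3)*(s + 2)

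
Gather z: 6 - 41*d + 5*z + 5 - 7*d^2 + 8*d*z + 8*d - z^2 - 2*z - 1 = -7*d^2 - 33*d - z^2 + z*(8*d + 3) + 10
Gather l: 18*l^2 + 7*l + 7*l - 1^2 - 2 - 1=18*l^2 + 14*l - 4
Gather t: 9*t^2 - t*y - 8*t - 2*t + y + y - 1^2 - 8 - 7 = 9*t^2 + t*(-y - 10) + 2*y - 16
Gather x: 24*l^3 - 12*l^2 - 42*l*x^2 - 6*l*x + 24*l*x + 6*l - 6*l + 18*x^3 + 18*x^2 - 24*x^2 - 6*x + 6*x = 24*l^3 - 12*l^2 + 18*l*x + 18*x^3 + x^2*(-42*l - 6)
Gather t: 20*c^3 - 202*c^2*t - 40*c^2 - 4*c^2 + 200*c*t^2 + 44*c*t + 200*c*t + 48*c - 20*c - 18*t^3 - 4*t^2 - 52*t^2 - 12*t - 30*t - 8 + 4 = 20*c^3 - 44*c^2 + 28*c - 18*t^3 + t^2*(200*c - 56) + t*(-202*c^2 + 244*c - 42) - 4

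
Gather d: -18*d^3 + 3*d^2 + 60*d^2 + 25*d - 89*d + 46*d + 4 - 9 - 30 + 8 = -18*d^3 + 63*d^2 - 18*d - 27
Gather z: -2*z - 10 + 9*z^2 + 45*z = 9*z^2 + 43*z - 10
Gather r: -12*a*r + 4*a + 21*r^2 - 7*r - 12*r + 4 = 4*a + 21*r^2 + r*(-12*a - 19) + 4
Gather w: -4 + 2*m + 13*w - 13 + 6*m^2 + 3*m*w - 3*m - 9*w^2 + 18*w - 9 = 6*m^2 - m - 9*w^2 + w*(3*m + 31) - 26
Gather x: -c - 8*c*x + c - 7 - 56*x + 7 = x*(-8*c - 56)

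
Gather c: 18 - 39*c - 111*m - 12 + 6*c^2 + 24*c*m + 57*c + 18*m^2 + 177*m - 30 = 6*c^2 + c*(24*m + 18) + 18*m^2 + 66*m - 24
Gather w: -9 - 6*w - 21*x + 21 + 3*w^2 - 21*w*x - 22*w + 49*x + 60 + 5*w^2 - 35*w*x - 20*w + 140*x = 8*w^2 + w*(-56*x - 48) + 168*x + 72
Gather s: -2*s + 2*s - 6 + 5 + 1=0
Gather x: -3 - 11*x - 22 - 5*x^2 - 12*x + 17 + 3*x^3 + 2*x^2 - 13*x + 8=3*x^3 - 3*x^2 - 36*x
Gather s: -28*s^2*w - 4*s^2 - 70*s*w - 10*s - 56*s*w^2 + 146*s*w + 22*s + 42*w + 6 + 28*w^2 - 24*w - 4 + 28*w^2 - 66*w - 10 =s^2*(-28*w - 4) + s*(-56*w^2 + 76*w + 12) + 56*w^2 - 48*w - 8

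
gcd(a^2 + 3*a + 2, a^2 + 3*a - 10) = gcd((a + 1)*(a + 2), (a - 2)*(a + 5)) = 1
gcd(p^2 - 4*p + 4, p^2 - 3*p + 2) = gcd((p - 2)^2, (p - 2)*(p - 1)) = p - 2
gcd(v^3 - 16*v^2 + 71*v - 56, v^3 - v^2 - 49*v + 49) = v^2 - 8*v + 7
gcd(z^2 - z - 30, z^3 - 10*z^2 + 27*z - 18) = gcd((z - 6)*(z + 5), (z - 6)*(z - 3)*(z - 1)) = z - 6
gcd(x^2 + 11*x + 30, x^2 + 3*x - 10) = x + 5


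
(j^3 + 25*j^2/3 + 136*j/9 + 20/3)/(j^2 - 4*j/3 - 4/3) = (j^2 + 23*j/3 + 10)/(j - 2)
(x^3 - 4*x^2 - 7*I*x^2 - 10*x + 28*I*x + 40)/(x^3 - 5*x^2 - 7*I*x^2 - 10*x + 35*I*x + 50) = (x - 4)/(x - 5)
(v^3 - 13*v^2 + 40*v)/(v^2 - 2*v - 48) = v*(v - 5)/(v + 6)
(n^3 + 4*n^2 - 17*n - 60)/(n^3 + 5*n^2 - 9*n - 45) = (n - 4)/(n - 3)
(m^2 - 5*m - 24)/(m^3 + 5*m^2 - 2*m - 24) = (m - 8)/(m^2 + 2*m - 8)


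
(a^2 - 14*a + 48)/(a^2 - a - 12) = (-a^2 + 14*a - 48)/(-a^2 + a + 12)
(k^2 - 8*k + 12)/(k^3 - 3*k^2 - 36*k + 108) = (k - 2)/(k^2 + 3*k - 18)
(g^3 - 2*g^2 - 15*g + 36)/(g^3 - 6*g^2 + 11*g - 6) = (g^2 + g - 12)/(g^2 - 3*g + 2)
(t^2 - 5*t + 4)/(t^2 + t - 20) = (t - 1)/(t + 5)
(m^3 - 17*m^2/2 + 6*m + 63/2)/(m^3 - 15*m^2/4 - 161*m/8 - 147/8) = 4*(m - 3)/(4*m + 7)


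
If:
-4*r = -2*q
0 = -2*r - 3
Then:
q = -3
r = -3/2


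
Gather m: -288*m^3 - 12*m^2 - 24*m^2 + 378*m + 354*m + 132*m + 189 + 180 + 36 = -288*m^3 - 36*m^2 + 864*m + 405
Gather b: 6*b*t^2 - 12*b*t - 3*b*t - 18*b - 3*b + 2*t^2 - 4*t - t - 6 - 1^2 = b*(6*t^2 - 15*t - 21) + 2*t^2 - 5*t - 7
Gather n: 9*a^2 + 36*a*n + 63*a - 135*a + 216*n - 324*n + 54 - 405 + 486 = 9*a^2 - 72*a + n*(36*a - 108) + 135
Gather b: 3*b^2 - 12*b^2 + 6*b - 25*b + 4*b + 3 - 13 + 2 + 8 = -9*b^2 - 15*b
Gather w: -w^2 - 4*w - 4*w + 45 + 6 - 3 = -w^2 - 8*w + 48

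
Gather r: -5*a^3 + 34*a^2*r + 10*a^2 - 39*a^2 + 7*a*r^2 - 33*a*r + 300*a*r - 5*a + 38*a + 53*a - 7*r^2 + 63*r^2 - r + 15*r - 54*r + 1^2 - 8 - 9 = -5*a^3 - 29*a^2 + 86*a + r^2*(7*a + 56) + r*(34*a^2 + 267*a - 40) - 16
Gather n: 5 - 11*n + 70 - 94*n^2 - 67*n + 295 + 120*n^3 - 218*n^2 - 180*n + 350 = 120*n^3 - 312*n^2 - 258*n + 720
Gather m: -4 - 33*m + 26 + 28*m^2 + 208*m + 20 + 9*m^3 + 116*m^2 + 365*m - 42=9*m^3 + 144*m^2 + 540*m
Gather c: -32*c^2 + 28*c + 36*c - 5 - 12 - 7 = -32*c^2 + 64*c - 24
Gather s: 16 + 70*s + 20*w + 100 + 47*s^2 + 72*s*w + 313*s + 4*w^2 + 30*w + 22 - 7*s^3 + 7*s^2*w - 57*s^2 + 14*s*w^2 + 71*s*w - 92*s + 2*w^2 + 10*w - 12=-7*s^3 + s^2*(7*w - 10) + s*(14*w^2 + 143*w + 291) + 6*w^2 + 60*w + 126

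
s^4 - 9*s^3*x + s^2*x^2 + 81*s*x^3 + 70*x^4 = (s - 7*x)*(s - 5*x)*(s + x)*(s + 2*x)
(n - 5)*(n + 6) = n^2 + n - 30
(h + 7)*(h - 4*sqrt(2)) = h^2 - 4*sqrt(2)*h + 7*h - 28*sqrt(2)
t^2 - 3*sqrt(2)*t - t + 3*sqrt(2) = (t - 1)*(t - 3*sqrt(2))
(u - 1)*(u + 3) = u^2 + 2*u - 3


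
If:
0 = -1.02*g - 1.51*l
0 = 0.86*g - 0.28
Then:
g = 0.33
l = -0.22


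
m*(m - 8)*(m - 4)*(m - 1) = m^4 - 13*m^3 + 44*m^2 - 32*m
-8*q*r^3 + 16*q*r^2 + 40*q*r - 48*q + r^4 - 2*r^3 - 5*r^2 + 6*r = (-8*q + r)*(r - 3)*(r - 1)*(r + 2)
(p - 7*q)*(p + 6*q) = p^2 - p*q - 42*q^2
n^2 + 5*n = n*(n + 5)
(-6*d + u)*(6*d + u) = -36*d^2 + u^2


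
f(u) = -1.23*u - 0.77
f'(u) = -1.23000000000000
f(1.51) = -2.63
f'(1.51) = -1.23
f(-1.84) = 1.49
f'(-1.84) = -1.23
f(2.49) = -3.83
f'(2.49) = -1.23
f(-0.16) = -0.57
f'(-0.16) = -1.23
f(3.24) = -4.76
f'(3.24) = -1.23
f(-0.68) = 0.07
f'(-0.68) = -1.23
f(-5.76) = 6.31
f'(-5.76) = -1.23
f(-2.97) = 2.88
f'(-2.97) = -1.23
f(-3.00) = 2.92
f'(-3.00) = -1.23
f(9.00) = -11.84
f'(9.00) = -1.23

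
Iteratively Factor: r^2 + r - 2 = (r + 2)*(r - 1)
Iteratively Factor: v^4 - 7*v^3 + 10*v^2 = (v)*(v^3 - 7*v^2 + 10*v) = v*(v - 2)*(v^2 - 5*v) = v*(v - 5)*(v - 2)*(v)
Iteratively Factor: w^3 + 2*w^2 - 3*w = (w + 3)*(w^2 - w) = (w - 1)*(w + 3)*(w)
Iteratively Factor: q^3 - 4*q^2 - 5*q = (q)*(q^2 - 4*q - 5) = q*(q - 5)*(q + 1)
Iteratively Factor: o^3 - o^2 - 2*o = (o + 1)*(o^2 - 2*o) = o*(o + 1)*(o - 2)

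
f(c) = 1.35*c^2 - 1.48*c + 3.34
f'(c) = 2.7*c - 1.48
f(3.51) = 14.78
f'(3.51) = 8.00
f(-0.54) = 4.53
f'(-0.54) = -2.94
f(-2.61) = 16.40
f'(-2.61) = -8.53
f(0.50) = 2.94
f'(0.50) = -0.13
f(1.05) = 3.27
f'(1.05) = 1.36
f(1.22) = 3.54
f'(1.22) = 1.81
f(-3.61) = 26.28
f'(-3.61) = -11.23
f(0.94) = 3.14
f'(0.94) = 1.06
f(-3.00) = 19.93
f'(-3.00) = -9.58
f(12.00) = 179.98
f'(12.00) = 30.92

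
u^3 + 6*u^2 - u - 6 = (u - 1)*(u + 1)*(u + 6)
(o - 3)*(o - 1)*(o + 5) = o^3 + o^2 - 17*o + 15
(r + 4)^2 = r^2 + 8*r + 16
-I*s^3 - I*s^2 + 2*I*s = s*(s + 2)*(-I*s + I)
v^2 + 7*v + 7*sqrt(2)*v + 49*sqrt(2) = (v + 7)*(v + 7*sqrt(2))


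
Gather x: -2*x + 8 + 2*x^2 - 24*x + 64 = 2*x^2 - 26*x + 72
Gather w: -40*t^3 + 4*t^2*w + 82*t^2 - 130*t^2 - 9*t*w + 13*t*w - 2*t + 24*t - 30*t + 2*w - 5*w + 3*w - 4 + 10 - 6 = -40*t^3 - 48*t^2 - 8*t + w*(4*t^2 + 4*t)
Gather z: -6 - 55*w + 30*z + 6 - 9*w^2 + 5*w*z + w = -9*w^2 - 54*w + z*(5*w + 30)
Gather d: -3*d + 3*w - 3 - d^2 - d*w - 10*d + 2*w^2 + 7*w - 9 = -d^2 + d*(-w - 13) + 2*w^2 + 10*w - 12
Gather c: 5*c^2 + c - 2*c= 5*c^2 - c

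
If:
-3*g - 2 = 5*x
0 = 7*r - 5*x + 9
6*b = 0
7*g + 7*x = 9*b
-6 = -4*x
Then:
No Solution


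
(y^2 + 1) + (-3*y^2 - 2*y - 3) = -2*y^2 - 2*y - 2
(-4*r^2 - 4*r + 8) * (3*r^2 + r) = -12*r^4 - 16*r^3 + 20*r^2 + 8*r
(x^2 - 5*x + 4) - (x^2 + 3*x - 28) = 32 - 8*x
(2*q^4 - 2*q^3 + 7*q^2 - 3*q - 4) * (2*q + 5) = 4*q^5 + 6*q^4 + 4*q^3 + 29*q^2 - 23*q - 20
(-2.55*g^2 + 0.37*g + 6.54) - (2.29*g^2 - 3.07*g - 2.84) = -4.84*g^2 + 3.44*g + 9.38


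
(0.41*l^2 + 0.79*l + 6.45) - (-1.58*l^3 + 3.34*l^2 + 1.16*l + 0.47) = 1.58*l^3 - 2.93*l^2 - 0.37*l + 5.98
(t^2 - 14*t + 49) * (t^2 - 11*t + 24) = t^4 - 25*t^3 + 227*t^2 - 875*t + 1176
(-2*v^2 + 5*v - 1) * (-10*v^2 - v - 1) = 20*v^4 - 48*v^3 + 7*v^2 - 4*v + 1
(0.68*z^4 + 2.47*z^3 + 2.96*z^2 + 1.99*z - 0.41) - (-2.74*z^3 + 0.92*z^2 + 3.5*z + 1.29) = 0.68*z^4 + 5.21*z^3 + 2.04*z^2 - 1.51*z - 1.7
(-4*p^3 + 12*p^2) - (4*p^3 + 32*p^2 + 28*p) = -8*p^3 - 20*p^2 - 28*p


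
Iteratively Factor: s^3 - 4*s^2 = (s)*(s^2 - 4*s) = s^2*(s - 4)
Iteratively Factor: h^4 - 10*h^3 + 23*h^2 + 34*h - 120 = (h + 2)*(h^3 - 12*h^2 + 47*h - 60) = (h - 3)*(h + 2)*(h^2 - 9*h + 20) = (h - 4)*(h - 3)*(h + 2)*(h - 5)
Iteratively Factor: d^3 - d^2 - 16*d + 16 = (d + 4)*(d^2 - 5*d + 4) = (d - 4)*(d + 4)*(d - 1)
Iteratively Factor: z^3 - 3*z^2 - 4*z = (z)*(z^2 - 3*z - 4) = z*(z - 4)*(z + 1)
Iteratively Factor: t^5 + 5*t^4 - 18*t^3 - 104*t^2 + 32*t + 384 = (t + 4)*(t^4 + t^3 - 22*t^2 - 16*t + 96) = (t + 3)*(t + 4)*(t^3 - 2*t^2 - 16*t + 32) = (t - 2)*(t + 3)*(t + 4)*(t^2 - 16) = (t - 4)*(t - 2)*(t + 3)*(t + 4)*(t + 4)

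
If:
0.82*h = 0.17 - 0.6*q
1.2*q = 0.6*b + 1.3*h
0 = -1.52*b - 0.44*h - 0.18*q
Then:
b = -0.05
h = 0.13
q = 0.11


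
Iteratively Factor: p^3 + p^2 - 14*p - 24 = (p - 4)*(p^2 + 5*p + 6) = (p - 4)*(p + 2)*(p + 3)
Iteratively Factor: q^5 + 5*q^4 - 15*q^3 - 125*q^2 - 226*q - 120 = (q - 5)*(q^4 + 10*q^3 + 35*q^2 + 50*q + 24) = (q - 5)*(q + 2)*(q^3 + 8*q^2 + 19*q + 12) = (q - 5)*(q + 2)*(q + 4)*(q^2 + 4*q + 3) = (q - 5)*(q + 1)*(q + 2)*(q + 4)*(q + 3)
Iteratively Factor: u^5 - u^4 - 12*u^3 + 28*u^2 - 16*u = (u)*(u^4 - u^3 - 12*u^2 + 28*u - 16) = u*(u - 2)*(u^3 + u^2 - 10*u + 8) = u*(u - 2)*(u - 1)*(u^2 + 2*u - 8) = u*(u - 2)^2*(u - 1)*(u + 4)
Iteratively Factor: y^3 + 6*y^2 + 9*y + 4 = (y + 1)*(y^2 + 5*y + 4) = (y + 1)^2*(y + 4)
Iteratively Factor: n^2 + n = (n)*(n + 1)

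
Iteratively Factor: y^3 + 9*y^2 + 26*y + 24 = (y + 4)*(y^2 + 5*y + 6) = (y + 3)*(y + 4)*(y + 2)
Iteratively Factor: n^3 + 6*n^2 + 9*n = (n + 3)*(n^2 + 3*n) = n*(n + 3)*(n + 3)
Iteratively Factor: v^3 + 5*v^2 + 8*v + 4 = (v + 2)*(v^2 + 3*v + 2) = (v + 2)^2*(v + 1)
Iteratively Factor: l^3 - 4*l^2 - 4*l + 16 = (l - 4)*(l^2 - 4) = (l - 4)*(l + 2)*(l - 2)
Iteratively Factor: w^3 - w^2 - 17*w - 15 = (w + 1)*(w^2 - 2*w - 15) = (w + 1)*(w + 3)*(w - 5)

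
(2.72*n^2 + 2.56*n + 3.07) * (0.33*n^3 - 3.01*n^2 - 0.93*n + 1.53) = 0.8976*n^5 - 7.3424*n^4 - 9.2221*n^3 - 7.4599*n^2 + 1.0617*n + 4.6971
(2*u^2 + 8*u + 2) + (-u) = 2*u^2 + 7*u + 2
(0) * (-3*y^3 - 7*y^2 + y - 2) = 0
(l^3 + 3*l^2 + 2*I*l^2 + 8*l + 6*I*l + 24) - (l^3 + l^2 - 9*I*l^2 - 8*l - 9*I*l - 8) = 2*l^2 + 11*I*l^2 + 16*l + 15*I*l + 32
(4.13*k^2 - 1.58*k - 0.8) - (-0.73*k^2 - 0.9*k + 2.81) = 4.86*k^2 - 0.68*k - 3.61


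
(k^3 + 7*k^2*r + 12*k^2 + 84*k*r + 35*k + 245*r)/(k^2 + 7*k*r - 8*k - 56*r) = (k^2 + 12*k + 35)/(k - 8)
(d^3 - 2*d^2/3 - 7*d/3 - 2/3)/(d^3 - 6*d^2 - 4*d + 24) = (3*d^2 + 4*d + 1)/(3*(d^2 - 4*d - 12))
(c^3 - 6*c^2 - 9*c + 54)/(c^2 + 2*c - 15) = (c^2 - 3*c - 18)/(c + 5)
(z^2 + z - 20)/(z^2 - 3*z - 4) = (z + 5)/(z + 1)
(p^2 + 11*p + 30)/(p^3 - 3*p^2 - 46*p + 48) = (p + 5)/(p^2 - 9*p + 8)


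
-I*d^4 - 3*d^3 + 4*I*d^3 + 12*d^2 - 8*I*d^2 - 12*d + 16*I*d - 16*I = (d - 2)^2*(d - 4*I)*(-I*d + 1)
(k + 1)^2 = k^2 + 2*k + 1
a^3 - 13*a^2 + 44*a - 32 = (a - 8)*(a - 4)*(a - 1)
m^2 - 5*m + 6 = (m - 3)*(m - 2)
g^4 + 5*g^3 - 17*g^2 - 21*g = g*(g - 3)*(g + 1)*(g + 7)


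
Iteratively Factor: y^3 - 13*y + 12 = (y + 4)*(y^2 - 4*y + 3) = (y - 1)*(y + 4)*(y - 3)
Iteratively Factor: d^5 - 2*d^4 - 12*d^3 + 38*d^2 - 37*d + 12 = (d + 4)*(d^4 - 6*d^3 + 12*d^2 - 10*d + 3) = (d - 3)*(d + 4)*(d^3 - 3*d^2 + 3*d - 1) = (d - 3)*(d - 1)*(d + 4)*(d^2 - 2*d + 1) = (d - 3)*(d - 1)^2*(d + 4)*(d - 1)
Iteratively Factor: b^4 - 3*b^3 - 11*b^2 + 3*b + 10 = (b + 1)*(b^3 - 4*b^2 - 7*b + 10) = (b - 5)*(b + 1)*(b^2 + b - 2) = (b - 5)*(b + 1)*(b + 2)*(b - 1)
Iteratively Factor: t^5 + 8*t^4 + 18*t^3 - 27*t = (t + 3)*(t^4 + 5*t^3 + 3*t^2 - 9*t) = (t - 1)*(t + 3)*(t^3 + 6*t^2 + 9*t) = t*(t - 1)*(t + 3)*(t^2 + 6*t + 9) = t*(t - 1)*(t + 3)^2*(t + 3)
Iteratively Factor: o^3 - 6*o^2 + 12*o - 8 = (o - 2)*(o^2 - 4*o + 4) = (o - 2)^2*(o - 2)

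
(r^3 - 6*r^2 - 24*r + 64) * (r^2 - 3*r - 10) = r^5 - 9*r^4 - 16*r^3 + 196*r^2 + 48*r - 640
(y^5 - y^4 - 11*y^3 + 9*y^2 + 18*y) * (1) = y^5 - y^4 - 11*y^3 + 9*y^2 + 18*y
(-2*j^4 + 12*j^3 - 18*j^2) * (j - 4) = -2*j^5 + 20*j^4 - 66*j^3 + 72*j^2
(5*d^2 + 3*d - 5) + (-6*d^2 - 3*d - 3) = -d^2 - 8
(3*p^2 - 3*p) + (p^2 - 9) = 4*p^2 - 3*p - 9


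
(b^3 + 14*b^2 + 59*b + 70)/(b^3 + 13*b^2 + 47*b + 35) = (b + 2)/(b + 1)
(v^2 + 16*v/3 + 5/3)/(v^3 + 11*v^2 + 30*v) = (v + 1/3)/(v*(v + 6))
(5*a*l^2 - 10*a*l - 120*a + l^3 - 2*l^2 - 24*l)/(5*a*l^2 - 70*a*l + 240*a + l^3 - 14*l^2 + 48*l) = (l + 4)/(l - 8)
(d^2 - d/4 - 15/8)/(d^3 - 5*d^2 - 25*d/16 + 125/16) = 2*(2*d - 3)/(4*d^2 - 25*d + 25)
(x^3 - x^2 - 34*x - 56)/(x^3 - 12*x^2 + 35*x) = (x^2 + 6*x + 8)/(x*(x - 5))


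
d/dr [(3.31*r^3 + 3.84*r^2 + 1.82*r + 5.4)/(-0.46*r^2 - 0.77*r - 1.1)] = (-1.5226*r^4 - 5.0974*r^3 - 13.0426*r^2 - 3.48*r + 2.156)/(0.2116*r^4 + 0.7084*r^3 + 1.6049*r^2 + 1.694*r + 1.21)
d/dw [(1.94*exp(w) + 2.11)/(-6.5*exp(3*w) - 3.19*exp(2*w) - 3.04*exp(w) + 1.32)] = (25.22*exp(3*w) + 47.3336*exp(2*w) + 13.4618*exp(w) + 8.9752)*exp(w)/(42.25*exp(6*w) + 41.47*exp(5*w) + 49.6961*exp(4*w) + 2.2352*exp(3*w) + 0.82*exp(2*w) - 8.0256*exp(w) + 1.7424)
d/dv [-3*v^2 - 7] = -6*v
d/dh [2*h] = 2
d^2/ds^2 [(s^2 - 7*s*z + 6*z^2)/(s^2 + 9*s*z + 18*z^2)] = 8*z*(-4*s^3 - 9*s^2*z + 135*s*z^2 + 459*z^3)/(s^6 + 27*s^5*z + 297*s^4*z^2 + 1701*s^3*z^3 + 5346*s^2*z^4 + 8748*s*z^5 + 5832*z^6)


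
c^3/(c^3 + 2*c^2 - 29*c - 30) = c^3/(c^3 + 2*c^2 - 29*c - 30)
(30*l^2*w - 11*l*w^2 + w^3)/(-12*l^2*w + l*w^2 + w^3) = (30*l^2 - 11*l*w + w^2)/(-12*l^2 + l*w + w^2)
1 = 1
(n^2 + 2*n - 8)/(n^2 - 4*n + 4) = (n + 4)/(n - 2)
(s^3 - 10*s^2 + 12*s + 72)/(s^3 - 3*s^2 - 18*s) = (s^2 - 4*s - 12)/(s*(s + 3))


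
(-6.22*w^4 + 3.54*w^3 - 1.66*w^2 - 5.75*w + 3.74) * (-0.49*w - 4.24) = 3.0478*w^5 + 24.6382*w^4 - 14.1962*w^3 + 9.8559*w^2 + 22.5474*w - 15.8576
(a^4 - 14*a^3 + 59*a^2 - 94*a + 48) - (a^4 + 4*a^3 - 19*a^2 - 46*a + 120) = -18*a^3 + 78*a^2 - 48*a - 72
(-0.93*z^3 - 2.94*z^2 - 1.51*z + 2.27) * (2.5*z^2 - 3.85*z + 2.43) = -2.325*z^5 - 3.7695*z^4 + 5.2841*z^3 + 4.3443*z^2 - 12.4088*z + 5.5161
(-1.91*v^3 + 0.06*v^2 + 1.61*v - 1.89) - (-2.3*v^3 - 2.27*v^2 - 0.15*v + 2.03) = 0.39*v^3 + 2.33*v^2 + 1.76*v - 3.92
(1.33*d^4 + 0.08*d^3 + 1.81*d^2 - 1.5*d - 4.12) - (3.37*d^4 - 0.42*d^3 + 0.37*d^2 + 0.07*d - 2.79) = -2.04*d^4 + 0.5*d^3 + 1.44*d^2 - 1.57*d - 1.33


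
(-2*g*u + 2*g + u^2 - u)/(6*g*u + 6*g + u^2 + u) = (-2*g*u + 2*g + u^2 - u)/(6*g*u + 6*g + u^2 + u)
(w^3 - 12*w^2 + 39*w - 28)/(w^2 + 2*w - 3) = (w^2 - 11*w + 28)/(w + 3)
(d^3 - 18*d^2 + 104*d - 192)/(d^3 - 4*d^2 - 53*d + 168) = (d^2 - 10*d + 24)/(d^2 + 4*d - 21)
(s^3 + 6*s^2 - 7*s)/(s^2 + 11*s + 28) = s*(s - 1)/(s + 4)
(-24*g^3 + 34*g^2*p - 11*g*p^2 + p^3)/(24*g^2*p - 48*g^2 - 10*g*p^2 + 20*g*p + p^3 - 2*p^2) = (-g + p)/(p - 2)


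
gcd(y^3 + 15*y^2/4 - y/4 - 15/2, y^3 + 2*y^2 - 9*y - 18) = y^2 + 5*y + 6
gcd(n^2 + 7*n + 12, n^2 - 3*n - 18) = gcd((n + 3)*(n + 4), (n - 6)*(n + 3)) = n + 3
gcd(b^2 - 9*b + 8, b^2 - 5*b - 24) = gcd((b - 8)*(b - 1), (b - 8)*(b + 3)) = b - 8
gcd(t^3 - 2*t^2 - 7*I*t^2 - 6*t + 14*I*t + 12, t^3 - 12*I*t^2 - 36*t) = t - 6*I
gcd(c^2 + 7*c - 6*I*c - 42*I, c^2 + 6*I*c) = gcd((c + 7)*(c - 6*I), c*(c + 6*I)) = 1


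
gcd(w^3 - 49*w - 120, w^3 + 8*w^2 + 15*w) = w^2 + 8*w + 15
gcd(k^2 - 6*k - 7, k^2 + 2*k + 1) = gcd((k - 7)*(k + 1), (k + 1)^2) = k + 1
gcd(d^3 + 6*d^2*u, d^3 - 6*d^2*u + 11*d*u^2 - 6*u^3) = 1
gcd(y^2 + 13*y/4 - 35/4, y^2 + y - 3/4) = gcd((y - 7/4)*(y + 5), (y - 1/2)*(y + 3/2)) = 1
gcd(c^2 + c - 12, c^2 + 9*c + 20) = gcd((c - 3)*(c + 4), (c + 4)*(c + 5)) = c + 4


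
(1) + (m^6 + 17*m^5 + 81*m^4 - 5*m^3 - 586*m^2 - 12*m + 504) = m^6 + 17*m^5 + 81*m^4 - 5*m^3 - 586*m^2 - 12*m + 505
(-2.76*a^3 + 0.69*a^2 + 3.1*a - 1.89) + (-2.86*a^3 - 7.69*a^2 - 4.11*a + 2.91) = -5.62*a^3 - 7.0*a^2 - 1.01*a + 1.02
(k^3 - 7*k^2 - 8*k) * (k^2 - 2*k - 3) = k^5 - 9*k^4 + 3*k^3 + 37*k^2 + 24*k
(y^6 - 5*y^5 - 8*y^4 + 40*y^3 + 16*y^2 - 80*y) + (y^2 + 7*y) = y^6 - 5*y^5 - 8*y^4 + 40*y^3 + 17*y^2 - 73*y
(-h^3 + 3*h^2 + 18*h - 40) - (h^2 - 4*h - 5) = -h^3 + 2*h^2 + 22*h - 35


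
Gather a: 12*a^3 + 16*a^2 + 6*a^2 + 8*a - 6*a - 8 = 12*a^3 + 22*a^2 + 2*a - 8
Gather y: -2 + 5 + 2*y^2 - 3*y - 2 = 2*y^2 - 3*y + 1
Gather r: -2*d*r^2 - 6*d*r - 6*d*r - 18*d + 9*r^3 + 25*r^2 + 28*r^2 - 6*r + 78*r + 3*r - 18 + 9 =-18*d + 9*r^3 + r^2*(53 - 2*d) + r*(75 - 12*d) - 9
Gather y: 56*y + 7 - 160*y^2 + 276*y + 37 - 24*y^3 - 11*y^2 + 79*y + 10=-24*y^3 - 171*y^2 + 411*y + 54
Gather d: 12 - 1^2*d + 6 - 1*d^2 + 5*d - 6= -d^2 + 4*d + 12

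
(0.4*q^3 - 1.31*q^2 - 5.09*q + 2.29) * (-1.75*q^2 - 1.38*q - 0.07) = -0.7*q^5 + 1.7405*q^4 + 10.6873*q^3 + 3.1084*q^2 - 2.8039*q - 0.1603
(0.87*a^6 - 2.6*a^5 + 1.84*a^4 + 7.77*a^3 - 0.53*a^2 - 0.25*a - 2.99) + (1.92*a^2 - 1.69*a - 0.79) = 0.87*a^6 - 2.6*a^5 + 1.84*a^4 + 7.77*a^3 + 1.39*a^2 - 1.94*a - 3.78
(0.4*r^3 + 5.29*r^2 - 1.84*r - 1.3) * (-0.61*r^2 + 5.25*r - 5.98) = -0.244*r^5 - 1.1269*r^4 + 26.5029*r^3 - 40.5012*r^2 + 4.1782*r + 7.774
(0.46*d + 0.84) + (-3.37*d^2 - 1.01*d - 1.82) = -3.37*d^2 - 0.55*d - 0.98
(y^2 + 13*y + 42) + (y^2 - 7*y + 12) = 2*y^2 + 6*y + 54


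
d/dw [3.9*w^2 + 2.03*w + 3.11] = 7.8*w + 2.03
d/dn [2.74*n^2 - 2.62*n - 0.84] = 5.48*n - 2.62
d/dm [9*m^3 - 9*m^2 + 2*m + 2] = 27*m^2 - 18*m + 2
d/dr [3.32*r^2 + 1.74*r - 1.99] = 6.64*r + 1.74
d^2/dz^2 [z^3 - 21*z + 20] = 6*z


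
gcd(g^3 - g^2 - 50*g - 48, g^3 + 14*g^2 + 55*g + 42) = g^2 + 7*g + 6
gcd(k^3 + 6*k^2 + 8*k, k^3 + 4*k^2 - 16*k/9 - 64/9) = k + 4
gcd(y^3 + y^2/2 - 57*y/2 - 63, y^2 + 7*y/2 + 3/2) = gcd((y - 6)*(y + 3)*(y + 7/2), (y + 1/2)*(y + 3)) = y + 3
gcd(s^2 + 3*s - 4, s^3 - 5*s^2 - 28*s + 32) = s^2 + 3*s - 4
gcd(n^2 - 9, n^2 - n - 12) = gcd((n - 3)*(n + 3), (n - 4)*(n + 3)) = n + 3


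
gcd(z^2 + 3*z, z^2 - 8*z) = z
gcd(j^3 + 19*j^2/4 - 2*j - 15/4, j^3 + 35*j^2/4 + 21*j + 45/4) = j^2 + 23*j/4 + 15/4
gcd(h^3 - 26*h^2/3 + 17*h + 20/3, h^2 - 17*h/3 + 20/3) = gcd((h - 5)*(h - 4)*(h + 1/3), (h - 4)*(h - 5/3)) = h - 4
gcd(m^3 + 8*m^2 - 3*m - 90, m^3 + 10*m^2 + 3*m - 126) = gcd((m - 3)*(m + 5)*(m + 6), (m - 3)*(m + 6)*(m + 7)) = m^2 + 3*m - 18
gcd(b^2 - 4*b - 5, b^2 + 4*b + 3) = b + 1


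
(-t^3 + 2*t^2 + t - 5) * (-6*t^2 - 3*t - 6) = 6*t^5 - 9*t^4 - 6*t^3 + 15*t^2 + 9*t + 30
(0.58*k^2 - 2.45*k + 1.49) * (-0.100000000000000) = -0.058*k^2 + 0.245*k - 0.149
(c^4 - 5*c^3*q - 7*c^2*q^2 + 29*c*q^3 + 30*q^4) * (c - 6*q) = c^5 - 11*c^4*q + 23*c^3*q^2 + 71*c^2*q^3 - 144*c*q^4 - 180*q^5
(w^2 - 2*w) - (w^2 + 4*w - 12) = 12 - 6*w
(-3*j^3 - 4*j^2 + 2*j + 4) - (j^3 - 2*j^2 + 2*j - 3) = -4*j^3 - 2*j^2 + 7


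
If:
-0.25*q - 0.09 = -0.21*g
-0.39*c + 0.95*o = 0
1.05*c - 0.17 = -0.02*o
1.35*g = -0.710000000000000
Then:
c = 0.16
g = -0.53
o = 0.07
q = -0.80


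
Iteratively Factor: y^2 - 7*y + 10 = (y - 2)*(y - 5)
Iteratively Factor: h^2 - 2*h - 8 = (h + 2)*(h - 4)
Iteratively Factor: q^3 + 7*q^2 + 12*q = (q + 3)*(q^2 + 4*q) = (q + 3)*(q + 4)*(q)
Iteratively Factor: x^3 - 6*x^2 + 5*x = (x - 1)*(x^2 - 5*x) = (x - 5)*(x - 1)*(x)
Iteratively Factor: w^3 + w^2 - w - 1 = (w - 1)*(w^2 + 2*w + 1) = (w - 1)*(w + 1)*(w + 1)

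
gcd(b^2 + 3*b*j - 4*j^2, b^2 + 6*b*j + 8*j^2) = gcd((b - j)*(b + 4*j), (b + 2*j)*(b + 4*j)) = b + 4*j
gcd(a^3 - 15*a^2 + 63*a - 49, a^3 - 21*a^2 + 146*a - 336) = a - 7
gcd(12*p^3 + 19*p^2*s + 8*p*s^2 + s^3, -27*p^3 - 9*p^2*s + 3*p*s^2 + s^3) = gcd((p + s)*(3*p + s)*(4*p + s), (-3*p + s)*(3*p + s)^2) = 3*p + s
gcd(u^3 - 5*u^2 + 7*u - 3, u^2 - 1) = u - 1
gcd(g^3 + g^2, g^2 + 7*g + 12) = 1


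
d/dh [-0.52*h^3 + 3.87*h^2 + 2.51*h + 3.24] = -1.56*h^2 + 7.74*h + 2.51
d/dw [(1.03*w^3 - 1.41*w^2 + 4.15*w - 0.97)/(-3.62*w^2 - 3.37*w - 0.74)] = (-3.7286*w^4 - 6.9422*w^3 + 17.4881*w^2 - 4.936*w - 6.3399)/(13.1044*w^4 + 24.3988*w^3 + 16.7145*w^2 + 4.9876*w + 0.5476)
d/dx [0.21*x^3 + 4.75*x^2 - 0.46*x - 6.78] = 0.63*x^2 + 9.5*x - 0.46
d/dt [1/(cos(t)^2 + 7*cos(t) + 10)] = (2*cos(t) + 7)*sin(t)/(cos(t)^2 + 7*cos(t) + 10)^2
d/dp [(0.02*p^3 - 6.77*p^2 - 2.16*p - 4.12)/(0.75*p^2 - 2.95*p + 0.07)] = (0.015*p^4 - 0.118*p^3 + 21.5957*p^2 + 5.2322*p - 12.3052)/(0.5625*p^4 - 4.425*p^3 + 8.8075*p^2 - 0.413*p + 0.0049)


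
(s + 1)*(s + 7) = s^2 + 8*s + 7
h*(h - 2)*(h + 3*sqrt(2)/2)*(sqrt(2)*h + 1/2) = sqrt(2)*h^4 - 2*sqrt(2)*h^3 + 7*h^3/2 - 7*h^2 + 3*sqrt(2)*h^2/4 - 3*sqrt(2)*h/2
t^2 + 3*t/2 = t*(t + 3/2)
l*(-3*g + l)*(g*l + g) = -3*g^2*l^2 - 3*g^2*l + g*l^3 + g*l^2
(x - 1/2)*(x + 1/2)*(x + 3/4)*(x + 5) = x^4 + 23*x^3/4 + 7*x^2/2 - 23*x/16 - 15/16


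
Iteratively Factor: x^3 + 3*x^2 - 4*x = (x - 1)*(x^2 + 4*x) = (x - 1)*(x + 4)*(x)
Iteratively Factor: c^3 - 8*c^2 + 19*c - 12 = (c - 4)*(c^2 - 4*c + 3) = (c - 4)*(c - 1)*(c - 3)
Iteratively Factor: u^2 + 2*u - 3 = (u + 3)*(u - 1)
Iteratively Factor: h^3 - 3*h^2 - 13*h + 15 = (h - 5)*(h^2 + 2*h - 3) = (h - 5)*(h + 3)*(h - 1)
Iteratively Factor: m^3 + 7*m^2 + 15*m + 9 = (m + 1)*(m^2 + 6*m + 9) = (m + 1)*(m + 3)*(m + 3)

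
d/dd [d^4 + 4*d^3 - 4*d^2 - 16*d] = 4*d^3 + 12*d^2 - 8*d - 16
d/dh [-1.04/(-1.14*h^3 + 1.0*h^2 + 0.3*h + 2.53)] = (-3.5568*h^2 + 2.08*h + 0.312)/(-1.14*h^3 + 1.0*h^2 + 0.3*h + 2.53)^2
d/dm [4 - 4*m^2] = -8*m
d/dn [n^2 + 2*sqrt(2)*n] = 2*n + 2*sqrt(2)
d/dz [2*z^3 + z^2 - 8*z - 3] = 6*z^2 + 2*z - 8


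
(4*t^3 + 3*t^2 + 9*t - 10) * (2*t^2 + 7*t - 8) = 8*t^5 + 34*t^4 + 7*t^3 + 19*t^2 - 142*t + 80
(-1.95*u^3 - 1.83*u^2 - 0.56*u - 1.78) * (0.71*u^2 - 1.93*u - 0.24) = -1.3845*u^5 + 2.4642*u^4 + 3.6023*u^3 + 0.2562*u^2 + 3.5698*u + 0.4272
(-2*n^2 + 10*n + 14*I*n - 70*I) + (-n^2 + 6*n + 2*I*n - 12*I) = -3*n^2 + 16*n + 16*I*n - 82*I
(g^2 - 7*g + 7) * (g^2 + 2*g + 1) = g^4 - 5*g^3 - 6*g^2 + 7*g + 7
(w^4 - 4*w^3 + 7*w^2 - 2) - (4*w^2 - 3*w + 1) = w^4 - 4*w^3 + 3*w^2 + 3*w - 3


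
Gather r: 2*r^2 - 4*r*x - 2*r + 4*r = 2*r^2 + r*(2 - 4*x)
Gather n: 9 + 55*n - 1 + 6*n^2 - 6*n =6*n^2 + 49*n + 8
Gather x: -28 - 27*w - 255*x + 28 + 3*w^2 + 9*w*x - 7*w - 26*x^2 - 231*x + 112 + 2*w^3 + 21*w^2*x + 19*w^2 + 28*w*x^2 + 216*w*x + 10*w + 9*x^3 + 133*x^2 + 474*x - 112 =2*w^3 + 22*w^2 - 24*w + 9*x^3 + x^2*(28*w + 107) + x*(21*w^2 + 225*w - 12)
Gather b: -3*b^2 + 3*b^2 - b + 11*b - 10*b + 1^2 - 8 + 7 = 0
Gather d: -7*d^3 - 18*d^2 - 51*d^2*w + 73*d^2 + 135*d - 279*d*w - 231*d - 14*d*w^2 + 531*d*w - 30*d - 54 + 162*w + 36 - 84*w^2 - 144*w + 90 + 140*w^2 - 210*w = -7*d^3 + d^2*(55 - 51*w) + d*(-14*w^2 + 252*w - 126) + 56*w^2 - 192*w + 72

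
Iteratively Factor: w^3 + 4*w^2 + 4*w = (w + 2)*(w^2 + 2*w) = w*(w + 2)*(w + 2)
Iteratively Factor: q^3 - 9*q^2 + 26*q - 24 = (q - 2)*(q^2 - 7*q + 12) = (q - 4)*(q - 2)*(q - 3)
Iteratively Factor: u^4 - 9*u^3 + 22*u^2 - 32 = (u - 4)*(u^3 - 5*u^2 + 2*u + 8) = (u - 4)*(u + 1)*(u^2 - 6*u + 8) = (u - 4)^2*(u + 1)*(u - 2)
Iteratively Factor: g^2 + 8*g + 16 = (g + 4)*(g + 4)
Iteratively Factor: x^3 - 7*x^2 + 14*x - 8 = (x - 1)*(x^2 - 6*x + 8) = (x - 4)*(x - 1)*(x - 2)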